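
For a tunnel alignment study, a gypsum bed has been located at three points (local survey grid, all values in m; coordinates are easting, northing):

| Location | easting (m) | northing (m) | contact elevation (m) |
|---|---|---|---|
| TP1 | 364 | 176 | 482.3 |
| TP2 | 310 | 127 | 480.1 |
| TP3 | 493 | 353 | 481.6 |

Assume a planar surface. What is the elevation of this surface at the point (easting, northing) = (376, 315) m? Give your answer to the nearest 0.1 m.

Let the plane be z = a·easting + b·northing + c.
TP2−TP1: −54a − 49b = −2.2;  TP3−TP1: 129a + 177b = −0.7.
Solving gives a = 0.13089, b = −0.09935.
Then c = 482.3 − a·364 − b·176 = 452.14.
At (376, 315): z = 49.2 − 31.3 + 452.14 = 470.1 m.

470.1 m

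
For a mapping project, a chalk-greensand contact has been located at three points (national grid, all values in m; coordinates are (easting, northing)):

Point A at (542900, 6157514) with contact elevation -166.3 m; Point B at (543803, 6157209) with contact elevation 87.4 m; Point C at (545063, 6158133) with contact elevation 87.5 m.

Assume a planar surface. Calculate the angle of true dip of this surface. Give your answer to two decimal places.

18.02°

Two edge vectors: Point A→Point B = (903, -305, 253.7), Point A→Point C = (2163, 619, 253.8).
Normal n = (Point A→Point B) × (Point A→Point C) = (-234449.3, 319571.7, 1218672).
So ∂z/∂E = −n_x/n_z = 0.19238 and ∂z/∂N = −n_y/n_z = −0.26223.
Gradient magnitude |∇z| = √(a² + b²) = √(0.03701 + 0.06876) = 0.32523.
True dip = arctan(0.32523) = 18.02°, dipping toward NW (azimuth ≈ 324°).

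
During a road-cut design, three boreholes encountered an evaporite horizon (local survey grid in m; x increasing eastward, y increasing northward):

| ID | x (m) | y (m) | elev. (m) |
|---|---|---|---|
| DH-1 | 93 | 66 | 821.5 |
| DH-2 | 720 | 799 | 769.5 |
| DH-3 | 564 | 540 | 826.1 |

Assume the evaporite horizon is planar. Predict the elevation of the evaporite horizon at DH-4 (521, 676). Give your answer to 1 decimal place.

723.5 m

Two edge vectors: DH-1→DH-2 = (627, 733, -52), DH-1→DH-3 = (471, 474, 4.6).
Normal n = (DH-1→DH-2) × (DH-1→DH-3) = (28019.8, -27376.2, -48045).
So ∂z/∂x = −n_x/n_z = 0.58320 and ∂z/∂y = −n_y/n_z = −0.56980.
Intercept c from DH-1: 821.5 − 54.24 + 37.61 = 804.87.
At (521, 676): z = 303.8 − 385.2 + 804.87 = 723.5 m.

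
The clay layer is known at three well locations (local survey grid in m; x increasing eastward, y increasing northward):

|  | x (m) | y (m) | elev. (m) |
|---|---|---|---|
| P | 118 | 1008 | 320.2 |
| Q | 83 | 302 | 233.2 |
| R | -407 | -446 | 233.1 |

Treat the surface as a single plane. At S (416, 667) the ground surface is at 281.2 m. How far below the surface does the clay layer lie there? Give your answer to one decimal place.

Two edge vectors: P→Q = (-35, -706, -87), P→R = (-525, -1454, -87.1).
Normal n = (P→Q) × (P→R) = (-65005.4, 42626.5, -319760).
So ∂z/∂x = −n_x/n_z = −0.203294 and ∂z/∂y = −n_y/n_z = 0.133308.
Intercept c from P: 320.2 + 23.99 − 134.37 = 209.81.
At (416, 667): z_contact = −84.57 + 88.92 + 209.81 = 214.16 m.
Depth below ground = 281.2 − 214.16 = 67.0 m.

67.0 m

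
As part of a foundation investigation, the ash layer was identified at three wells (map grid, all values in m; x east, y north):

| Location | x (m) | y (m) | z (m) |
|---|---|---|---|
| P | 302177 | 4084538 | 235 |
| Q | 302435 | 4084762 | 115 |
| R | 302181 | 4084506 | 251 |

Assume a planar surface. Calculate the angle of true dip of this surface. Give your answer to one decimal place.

Two edge vectors: P→Q = (258, 224, -120), P→R = (4, -32, 16).
Normal n = (P→Q) × (P→R) = (-256, -4608, -9152).
So ∂z/∂x = −n_x/n_z = −0.02797 and ∂z/∂y = −n_y/n_z = −0.50350.
Gradient magnitude |∇z| = √(a² + b²) = √(0.00078 + 0.25351) = 0.50427.
True dip = arctan(0.50427) = 26.8°, dipping toward N (azimuth ≈ 003°).

26.8°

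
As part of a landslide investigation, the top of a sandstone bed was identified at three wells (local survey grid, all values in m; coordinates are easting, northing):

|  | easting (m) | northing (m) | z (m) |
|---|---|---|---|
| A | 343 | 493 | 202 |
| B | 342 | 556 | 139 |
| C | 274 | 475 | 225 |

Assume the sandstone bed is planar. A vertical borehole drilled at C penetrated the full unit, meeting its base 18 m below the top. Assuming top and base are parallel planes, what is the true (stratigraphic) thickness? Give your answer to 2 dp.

12.70 m

Let the plane be z = a·easting + b·northing + c.
B−A: −1a + 63b = −63;  C−A: −69a − 18b = 23.
Solving gives a = −0.07216, b = −1.00115.
|∇z| = √(a²+b²) = 1.00374, so dip δ = arctan(1.00374) = 45.11°.
True thickness = vertical thickness × cos δ = 18 × cos 45.11° = 12.70 m.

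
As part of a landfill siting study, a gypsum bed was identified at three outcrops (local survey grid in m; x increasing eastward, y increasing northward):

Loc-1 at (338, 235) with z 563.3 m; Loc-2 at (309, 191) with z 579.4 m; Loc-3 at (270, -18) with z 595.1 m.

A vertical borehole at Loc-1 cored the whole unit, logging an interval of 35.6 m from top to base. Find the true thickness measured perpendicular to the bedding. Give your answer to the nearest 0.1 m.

30.3 m

Two edge vectors: Loc-1→Loc-2 = (-29, -44, 16.1), Loc-1→Loc-3 = (-68, -253, 31.8).
Normal n = (Loc-1→Loc-2) × (Loc-1→Loc-3) = (2674.1, -172.6, 4345).
So ∂z/∂x = −n_x/n_z = −0.61544 and ∂z/∂y = −n_y/n_z = 0.03972.
|∇z| = √(a²+b²) = 0.61672, so dip δ = arctan(0.61672) = 31.66°.
True thickness = vertical thickness × cos δ = 35.6 × cos 31.66° = 30.3 m.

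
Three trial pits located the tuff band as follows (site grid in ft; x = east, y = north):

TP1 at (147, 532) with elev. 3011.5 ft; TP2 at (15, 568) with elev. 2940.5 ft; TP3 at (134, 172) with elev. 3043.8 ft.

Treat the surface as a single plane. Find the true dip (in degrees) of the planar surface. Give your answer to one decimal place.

Two edge vectors: TP1→TP2 = (-132, 36, -71), TP1→TP3 = (-13, -360, 32.3).
Normal n = (TP1→TP2) × (TP1→TP3) = (-24397.2, 5186.6, 47988).
So ∂z/∂x = −n_x/n_z = 0.50840 and ∂z/∂y = −n_y/n_z = −0.10808.
Gradient magnitude |∇z| = √(a² + b²) = √(0.25847 + 0.01168) = 0.51976.
True dip = arctan(0.51976) = 27.5°, dipping toward WNW (azimuth ≈ 282°).

27.5°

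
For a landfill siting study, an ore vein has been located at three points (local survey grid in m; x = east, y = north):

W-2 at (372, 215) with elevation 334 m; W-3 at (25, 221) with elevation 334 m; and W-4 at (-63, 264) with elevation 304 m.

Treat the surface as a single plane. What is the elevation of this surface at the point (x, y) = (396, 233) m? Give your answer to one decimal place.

Two edge vectors: W-2→W-3 = (-347, 6, 0), W-2→W-4 = (-435, 49, -30).
Normal n = (W-2→W-3) × (W-2→W-4) = (-180, -10410, -14393).
So ∂z/∂x = −n_x/n_z = −0.01251 and ∂z/∂y = −n_y/n_z = −0.72327.
Intercept c from W-2: 334 + 4.65 + 155.50 = 494.15.
At (396, 233): z = −5.0 − 168.5 + 494.15 = 320.7 m.

320.7 m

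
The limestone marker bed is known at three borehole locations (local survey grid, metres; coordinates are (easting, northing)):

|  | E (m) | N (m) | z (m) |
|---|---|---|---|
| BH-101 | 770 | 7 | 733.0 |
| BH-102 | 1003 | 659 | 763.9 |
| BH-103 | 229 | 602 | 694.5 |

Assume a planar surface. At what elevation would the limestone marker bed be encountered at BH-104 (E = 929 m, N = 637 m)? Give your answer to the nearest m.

757 m

Let the plane be z = a·E + b·N + c.
BH-102−BH-101: 233a + 652b = 30.9;  BH-103−BH-101: −541a + 595b = −38.5.
Solving gives a = 0.08850, b = 0.01576.
Then c = 733 − a·770 − b·7 = 664.74.
At (929, 637): z = 82.2 + 10.0 + 664.74 = 757.0 m.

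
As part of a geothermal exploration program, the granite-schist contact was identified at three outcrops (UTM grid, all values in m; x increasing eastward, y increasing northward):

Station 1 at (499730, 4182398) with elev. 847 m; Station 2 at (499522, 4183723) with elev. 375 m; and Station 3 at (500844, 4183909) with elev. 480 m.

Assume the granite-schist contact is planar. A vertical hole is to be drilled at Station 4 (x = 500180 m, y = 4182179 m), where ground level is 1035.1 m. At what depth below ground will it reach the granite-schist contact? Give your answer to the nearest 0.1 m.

57.4 m

Two edge vectors: Station 1→Station 2 = (-208, 1325, -472), Station 1→Station 3 = (1114, 1511, -367).
Normal n = (Station 1→Station 2) × (Station 1→Station 3) = (226917, -602144, -1790338).
So ∂z/∂x = −n_x/n_z = 0.126745341 and ∂z/∂y = −n_y/n_z = −0.336329788.
Intercept c from Station 1: 847 − 63338.45 + 1406665.03 = 1344173.58.
At (500180, 4182179): z_contact = 63395.48 − 1406591.38 + 1344173.58 = 977.69 m.
Depth below ground = 1035.1 − 977.69 = 57.4 m.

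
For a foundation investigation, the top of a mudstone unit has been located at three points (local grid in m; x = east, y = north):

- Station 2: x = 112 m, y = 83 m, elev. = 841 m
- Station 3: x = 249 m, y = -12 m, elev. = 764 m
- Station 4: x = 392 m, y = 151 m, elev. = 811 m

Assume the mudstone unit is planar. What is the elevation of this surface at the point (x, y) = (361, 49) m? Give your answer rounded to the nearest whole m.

768 m

Two edge vectors: Station 2→Station 3 = (137, -95, -77), Station 2→Station 4 = (280, 68, -30).
Normal n = (Station 2→Station 3) × (Station 2→Station 4) = (8086, -17450, 35916).
So ∂z/∂x = −n_x/n_z = −0.22514 and ∂z/∂y = −n_y/n_z = 0.48586.
Intercept c from Station 2: 841 + 25.22 − 40.33 = 825.89.
At (361, 49): z = −81.3 + 23.8 + 825.89 = 768.4 m.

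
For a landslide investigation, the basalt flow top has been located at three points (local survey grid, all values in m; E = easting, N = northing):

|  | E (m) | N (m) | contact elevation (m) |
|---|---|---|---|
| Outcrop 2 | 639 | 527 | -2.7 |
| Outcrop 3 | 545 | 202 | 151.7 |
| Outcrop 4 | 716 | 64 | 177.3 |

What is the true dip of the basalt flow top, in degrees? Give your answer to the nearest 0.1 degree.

Let the plane be z = a·E + b·N + c.
Outcrop 3−Outcrop 2: −94a − 325b = 154.4;  Outcrop 4−Outcrop 2: 77a − 463b = 180.
Solving gives a = −0.18946, b = −0.42028.
Gradient magnitude |∇z| = √(a² + b²) = √(0.03590 + 0.17663) = 0.46101.
True dip = arctan(0.46101) = 24.8°, dipping toward NNE (azimuth ≈ 024°).

24.8°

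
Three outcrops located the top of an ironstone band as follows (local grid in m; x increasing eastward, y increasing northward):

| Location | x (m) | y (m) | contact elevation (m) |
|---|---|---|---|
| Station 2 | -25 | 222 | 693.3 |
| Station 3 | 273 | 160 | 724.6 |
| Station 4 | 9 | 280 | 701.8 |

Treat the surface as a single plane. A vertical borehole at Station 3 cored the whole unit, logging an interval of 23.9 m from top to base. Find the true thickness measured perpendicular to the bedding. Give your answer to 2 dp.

Two edge vectors: Station 2→Station 3 = (298, -62, 31.3), Station 2→Station 4 = (34, 58, 8.5).
Normal n = (Station 2→Station 3) × (Station 2→Station 4) = (-2342.4, -1468.8, 19392).
So ∂z/∂x = −n_x/n_z = 0.12079 and ∂z/∂y = −n_y/n_z = 0.07574.
|∇z| = √(a²+b²) = 0.14258, so dip δ = arctan(0.14258) = 8.11°.
True thickness = vertical thickness × cos δ = 23.9 × cos 8.11° = 23.66 m.

23.66 m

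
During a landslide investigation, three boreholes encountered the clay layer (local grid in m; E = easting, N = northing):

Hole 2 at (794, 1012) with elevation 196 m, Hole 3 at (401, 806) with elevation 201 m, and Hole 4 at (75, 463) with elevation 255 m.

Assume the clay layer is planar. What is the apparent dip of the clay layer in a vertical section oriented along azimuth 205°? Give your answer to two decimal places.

Let the plane be z = a·E + b·N + c.
Hole 3−Hole 2: −393a − 206b = 5;  Hole 4−Hole 2: −719a − 549b = 59.
Solving gives a = 0.13910, b = −0.28964.
Unit vector along 205° is (sin 205°, cos 205°) = (-0.4226, -0.9063).
Slope in that direction = a·(-0.4226) + b·(-0.9063) = 0.20372.
Apparent dip = arctan|0.20372| = 11.51° (true dip is 17.8°, so apparent ≤ true as expected).

11.51°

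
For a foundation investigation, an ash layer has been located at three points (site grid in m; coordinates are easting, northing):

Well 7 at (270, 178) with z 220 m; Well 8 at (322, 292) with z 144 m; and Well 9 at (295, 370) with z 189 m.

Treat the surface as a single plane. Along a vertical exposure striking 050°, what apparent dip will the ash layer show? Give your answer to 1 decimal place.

Let the plane be z = a·easting + b·northing + c.
Well 8−Well 7: 52a + 114b = −76;  Well 9−Well 7: 25a + 192b = −31.
Solving gives a = −1.55004, b = 0.04037.
Unit vector along 050° is (sin 50°, cos 50°) = (0.7660, 0.6428).
Slope in that direction = a·(0.7660) + b·(0.6428) = −1.16145.
Apparent dip = arctan|1.16145| = 49.3° (true dip is 57.2°, so apparent ≤ true as expected).

49.3°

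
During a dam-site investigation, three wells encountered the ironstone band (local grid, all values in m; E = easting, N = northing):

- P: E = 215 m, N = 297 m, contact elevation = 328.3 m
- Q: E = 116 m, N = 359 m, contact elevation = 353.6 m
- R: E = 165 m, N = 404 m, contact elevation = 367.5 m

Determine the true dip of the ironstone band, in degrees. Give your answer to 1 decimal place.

19.3°

Let the plane be z = a·E + b·N + c.
Q−P: −99a + 62b = 25.3;  R−P: −50a + 107b = 39.2.
Solving gives a = −0.03693, b = 0.34910.
Gradient magnitude |∇z| = √(a² + b²) = √(0.00136 + 0.12187) = 0.35105.
True dip = arctan(0.35105) = 19.3°, dipping toward S (azimuth ≈ 174°).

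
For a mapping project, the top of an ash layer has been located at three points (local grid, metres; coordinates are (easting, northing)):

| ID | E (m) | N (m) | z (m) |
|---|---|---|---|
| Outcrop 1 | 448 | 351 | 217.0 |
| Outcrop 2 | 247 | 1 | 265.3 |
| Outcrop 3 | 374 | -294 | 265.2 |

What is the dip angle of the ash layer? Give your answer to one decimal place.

Two edge vectors: Outcrop 1→Outcrop 2 = (-201, -350, 48.3), Outcrop 1→Outcrop 3 = (-74, -645, 48.2).
Normal n = (Outcrop 1→Outcrop 2) × (Outcrop 1→Outcrop 3) = (14283.5, 6114, 103745).
So ∂z/∂E = −n_x/n_z = −0.13768 and ∂z/∂N = −n_y/n_z = −0.05893.
Gradient magnitude |∇z| = √(a² + b²) = √(0.01896 + 0.00347) = 0.14976.
True dip = arctan(0.14976) = 8.5°, dipping toward ENE (azimuth ≈ 067°).

8.5°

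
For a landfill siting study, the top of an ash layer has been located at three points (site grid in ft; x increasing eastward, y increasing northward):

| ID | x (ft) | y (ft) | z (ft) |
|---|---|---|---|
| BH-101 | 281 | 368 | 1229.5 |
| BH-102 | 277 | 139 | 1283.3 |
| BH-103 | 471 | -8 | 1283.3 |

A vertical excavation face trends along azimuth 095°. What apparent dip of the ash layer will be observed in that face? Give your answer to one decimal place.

Two edge vectors: BH-101→BH-102 = (-4, -229, 53.8), BH-101→BH-103 = (190, -376, 53.8).
Normal n = (BH-101→BH-102) × (BH-101→BH-103) = (7908.6, 10437.2, 45014).
So ∂z/∂x = −n_x/n_z = −0.17569 and ∂z/∂y = −n_y/n_z = −0.23187.
Unit vector along 095° is (sin 95°, cos 95°) = (0.9962, -0.0872).
Slope in that direction = a·(0.9962) + b·(-0.0872) = −0.15482.
Apparent dip = arctan|0.15482| = 8.8° (true dip is 16.2°, so apparent ≤ true as expected).

8.8°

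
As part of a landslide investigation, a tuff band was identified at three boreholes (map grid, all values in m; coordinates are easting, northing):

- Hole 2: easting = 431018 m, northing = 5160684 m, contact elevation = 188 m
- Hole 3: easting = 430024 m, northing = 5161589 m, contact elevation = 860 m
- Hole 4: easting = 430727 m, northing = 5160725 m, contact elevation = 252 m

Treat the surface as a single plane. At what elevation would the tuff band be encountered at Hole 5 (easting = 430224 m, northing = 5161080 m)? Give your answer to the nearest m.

531 m

Let the plane be z = a·easting + b·northing + c.
Hole 3−Hole 2: −994a + 905b = 672;  Hole 4−Hole 2: −291a + 41b = 64.
Solving gives a = −0.13642347, b = 0.59270174.
Then c = 188 − a·431018 − b·5160684 = −2999757.42.
At (430224, 5161080): z = −58692.6 + 3058981.1 − 2999757.42 = 531.0 m.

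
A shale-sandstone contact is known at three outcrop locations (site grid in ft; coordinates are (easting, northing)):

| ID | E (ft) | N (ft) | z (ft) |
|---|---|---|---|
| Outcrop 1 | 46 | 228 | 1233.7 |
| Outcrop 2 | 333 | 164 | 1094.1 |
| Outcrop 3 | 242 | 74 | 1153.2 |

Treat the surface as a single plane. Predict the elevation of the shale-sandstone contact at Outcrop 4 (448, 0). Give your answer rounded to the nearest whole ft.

Two edge vectors: Outcrop 1→Outcrop 2 = (287, -64, -139.6), Outcrop 1→Outcrop 3 = (196, -154, -80.5).
Normal n = (Outcrop 1→Outcrop 2) × (Outcrop 1→Outcrop 3) = (-16346.4, -4258.1, -31654).
So ∂z/∂E = −n_x/n_z = −0.51641 and ∂z/∂N = −n_y/n_z = −0.13452.
Intercept c from Outcrop 1: 1233.7 + 23.75 + 30.67 = 1288.13.
At (448, 0): z = −231.4 + 0.0 + 1288.13 = 1056.8 ft.

1057 ft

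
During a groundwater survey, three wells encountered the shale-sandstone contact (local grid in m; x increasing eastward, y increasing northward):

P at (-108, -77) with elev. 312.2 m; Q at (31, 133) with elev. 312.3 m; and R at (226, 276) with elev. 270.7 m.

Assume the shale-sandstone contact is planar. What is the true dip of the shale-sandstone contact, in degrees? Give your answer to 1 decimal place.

Two edge vectors: P→Q = (139, 210, 0.1), P→R = (334, 353, -41.5).
Normal n = (P→Q) × (P→R) = (-8750.3, 5801.9, -21073).
So ∂z/∂x = −n_x/n_z = −0.41524 and ∂z/∂y = −n_y/n_z = 0.27532.
Gradient magnitude |∇z| = √(a² + b²) = √(0.17242 + 0.07580) = 0.49822.
True dip = arctan(0.49822) = 26.5°, dipping toward ESE (azimuth ≈ 124°).

26.5°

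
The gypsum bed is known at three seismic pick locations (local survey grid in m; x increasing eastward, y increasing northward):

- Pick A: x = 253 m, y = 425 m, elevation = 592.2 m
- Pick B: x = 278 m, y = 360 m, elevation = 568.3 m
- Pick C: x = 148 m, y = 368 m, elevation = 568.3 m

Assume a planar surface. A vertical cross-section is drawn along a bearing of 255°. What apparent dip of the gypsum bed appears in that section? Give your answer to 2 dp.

Let the plane be z = a·x + b·y + c.
Pick B−Pick A: 25a − 65b = −23.9;  Pick C−Pick A: −105a − 57b = −23.9.
Solving gives a = 0.02318, b = 0.37661.
Unit vector along 255° is (sin 255°, cos 255°) = (-0.9659, -0.2588).
Slope in that direction = a·(-0.9659) + b·(-0.2588) = −0.11986.
Apparent dip = arctan|0.11986| = 6.83° (true dip is 20.7°, so apparent ≤ true as expected).

6.83°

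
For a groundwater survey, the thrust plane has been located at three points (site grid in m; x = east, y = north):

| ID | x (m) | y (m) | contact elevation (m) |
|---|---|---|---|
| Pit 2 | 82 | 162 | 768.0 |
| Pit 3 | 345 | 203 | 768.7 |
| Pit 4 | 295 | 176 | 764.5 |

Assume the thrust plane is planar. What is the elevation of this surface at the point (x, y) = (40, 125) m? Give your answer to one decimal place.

Two edge vectors: Pit 2→Pit 3 = (263, 41, 0.7), Pit 2→Pit 4 = (213, 14, -3.5).
Normal n = (Pit 2→Pit 3) × (Pit 2→Pit 4) = (-153.3, 1069.6, -5051).
So ∂z/∂x = −n_x/n_z = −0.03035 and ∂z/∂y = −n_y/n_z = 0.21176.
Intercept c from Pit 2: 768 + 2.49 − 34.31 = 736.18.
At (40, 125): z = −1.2 + 26.5 + 736.18 = 761.4 m.

761.4 m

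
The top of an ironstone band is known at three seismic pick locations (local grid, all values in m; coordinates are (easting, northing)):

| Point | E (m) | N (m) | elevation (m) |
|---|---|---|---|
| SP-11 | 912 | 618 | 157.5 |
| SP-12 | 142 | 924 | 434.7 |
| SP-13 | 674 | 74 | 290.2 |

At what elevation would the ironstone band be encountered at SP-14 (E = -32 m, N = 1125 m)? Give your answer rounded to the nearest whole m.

Let the plane be z = a·E + b·N + c.
SP-12−SP-11: −770a + 306b = 277.2;  SP-13−SP-11: −238a − 544b = 132.7.
Solving gives a = −0.38926, b = −0.07363.
Then c = 157.5 − a·912 − b·618 = 558.01.
At (-32, 1125): z = 12.5 − 82.8 + 558.01 = 487.6 m.

488 m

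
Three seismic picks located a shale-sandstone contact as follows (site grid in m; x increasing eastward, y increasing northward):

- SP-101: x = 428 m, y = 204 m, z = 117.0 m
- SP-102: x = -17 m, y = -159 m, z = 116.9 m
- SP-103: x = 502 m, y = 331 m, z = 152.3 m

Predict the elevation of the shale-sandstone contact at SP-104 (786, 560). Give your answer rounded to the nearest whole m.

Two edge vectors: SP-101→SP-102 = (-445, -363, -0.1), SP-101→SP-103 = (74, 127, 35.3).
Normal n = (SP-101→SP-102) × (SP-101→SP-103) = (-12801.2, 15701.1, -29653).
So ∂z/∂x = −n_x/n_z = −0.43170 and ∂z/∂y = −n_y/n_z = 0.52949.
Intercept c from SP-101: 117 + 184.77 − 108.02 = 193.75.
At (786, 560): z = −339.3 + 296.5 + 193.75 = 151.0 m.

151 m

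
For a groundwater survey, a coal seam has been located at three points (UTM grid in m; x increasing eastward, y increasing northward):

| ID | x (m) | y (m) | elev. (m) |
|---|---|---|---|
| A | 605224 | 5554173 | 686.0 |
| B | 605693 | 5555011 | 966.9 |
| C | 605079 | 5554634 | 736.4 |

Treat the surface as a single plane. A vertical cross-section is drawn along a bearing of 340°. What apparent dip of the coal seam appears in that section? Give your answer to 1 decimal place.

5.2°

Let the plane be z = a·x + b·y + c.
B−A: 469a + 838b = 280.9;  C−A: −145a + 461b = 50.4.
Solving gives a = 0.25838, b = 0.19060.
Unit vector along 340° is (sin 340°, cos 340°) = (-0.3420, 0.9397).
Slope in that direction = a·(-0.3420) + b·(0.9397) = 0.09073.
Apparent dip = arctan|0.09073| = 5.2° (true dip is 17.8°, so apparent ≤ true as expected).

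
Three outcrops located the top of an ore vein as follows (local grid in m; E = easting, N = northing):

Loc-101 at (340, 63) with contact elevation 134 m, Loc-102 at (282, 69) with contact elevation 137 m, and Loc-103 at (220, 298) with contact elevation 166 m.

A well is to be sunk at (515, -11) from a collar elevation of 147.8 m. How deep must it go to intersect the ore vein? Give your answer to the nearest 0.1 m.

Two edge vectors: Loc-101→Loc-102 = (-58, 6, 3), Loc-101→Loc-103 = (-120, 235, 32).
Normal n = (Loc-101→Loc-102) × (Loc-101→Loc-103) = (-513, 1496, -12910).
So ∂z/∂E = −n_x/n_z = −0.03974 and ∂z/∂N = −n_y/n_z = 0.11588.
Intercept c from Loc-101: 134 + 13.51 − 7.30 = 140.21.
At (515, -11): z_contact = −20.46 − 1.27 + 140.21 = 118.47 m.
Depth below ground = 147.8 − 118.47 = 29.3 m.

29.3 m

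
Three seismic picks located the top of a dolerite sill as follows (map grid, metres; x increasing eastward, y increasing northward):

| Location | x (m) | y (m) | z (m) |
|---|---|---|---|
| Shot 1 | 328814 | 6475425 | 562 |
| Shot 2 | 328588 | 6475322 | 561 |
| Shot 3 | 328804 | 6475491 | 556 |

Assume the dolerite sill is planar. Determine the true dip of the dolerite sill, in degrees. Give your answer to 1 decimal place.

Two edge vectors: Shot 1→Shot 2 = (-226, -103, -1), Shot 1→Shot 3 = (-10, 66, -6).
Normal n = (Shot 1→Shot 2) × (Shot 1→Shot 3) = (684, -1346, -15946).
So ∂z/∂x = −n_x/n_z = 0.04289 and ∂z/∂y = −n_y/n_z = −0.08441.
Gradient magnitude |∇z| = √(a² + b²) = √(0.00184 + 0.00713) = 0.09468.
True dip = arctan(0.09468) = 5.4°, dipping toward NNW (azimuth ≈ 333°).

5.4°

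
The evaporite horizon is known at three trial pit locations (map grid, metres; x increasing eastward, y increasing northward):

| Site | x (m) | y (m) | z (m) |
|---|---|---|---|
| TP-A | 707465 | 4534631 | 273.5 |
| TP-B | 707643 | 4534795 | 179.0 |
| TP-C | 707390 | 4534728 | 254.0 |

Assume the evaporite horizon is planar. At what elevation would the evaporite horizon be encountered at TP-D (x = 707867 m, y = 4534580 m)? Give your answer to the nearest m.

Two edge vectors: TP-A→TP-B = (178, 164, -94.5), TP-A→TP-C = (-75, 97, -19.5).
Normal n = (TP-A→TP-B) × (TP-A→TP-C) = (5968.5, 10558.5, 29566).
So ∂z/∂x = −n_x/n_z = −0.20187039 and ∂z/∂y = −n_y/n_z = −0.35711628.
Intercept c from TP-A: 273.5 + 142816.24 + 1619390.56 = 1762480.30.
At (707867, 4534580): z = −142897.4 − 1619372.4 + 1762480.30 = 210.6 m.

211 m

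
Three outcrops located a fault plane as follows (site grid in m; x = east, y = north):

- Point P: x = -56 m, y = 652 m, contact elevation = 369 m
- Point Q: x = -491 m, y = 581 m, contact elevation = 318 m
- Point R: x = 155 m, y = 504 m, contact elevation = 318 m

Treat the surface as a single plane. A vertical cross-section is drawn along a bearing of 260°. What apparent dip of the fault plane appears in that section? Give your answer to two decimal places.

6.89°

Two edge vectors: Point P→Point Q = (-435, -71, -51), Point P→Point R = (211, -148, -51).
Normal n = (Point P→Point Q) × (Point P→Point R) = (-3927, -32946, 79361).
So ∂z/∂x = −n_x/n_z = 0.04948 and ∂z/∂y = −n_y/n_z = 0.41514.
Unit vector along 260° is (sin 260°, cos 260°) = (-0.9848, -0.1736).
Slope in that direction = a·(-0.9848) + b·(-0.1736) = −0.12082.
Apparent dip = arctan|0.12082| = 6.89° (true dip is 22.7°, so apparent ≤ true as expected).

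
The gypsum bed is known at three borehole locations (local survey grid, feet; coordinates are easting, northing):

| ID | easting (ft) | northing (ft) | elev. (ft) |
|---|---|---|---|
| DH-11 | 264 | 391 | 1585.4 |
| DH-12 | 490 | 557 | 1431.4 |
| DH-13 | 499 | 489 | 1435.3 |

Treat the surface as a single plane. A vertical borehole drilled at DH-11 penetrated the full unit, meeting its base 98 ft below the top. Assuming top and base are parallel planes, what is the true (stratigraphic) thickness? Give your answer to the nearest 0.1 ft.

84.1 ft

Two edge vectors: DH-11→DH-12 = (226, 166, -154), DH-11→DH-13 = (235, 98, -150.1).
Normal n = (DH-11→DH-12) × (DH-11→DH-13) = (-9824.6, -2267.4, -16862).
So ∂z/∂easting = −n_x/n_z = −0.58265 and ∂z/∂northing = −n_y/n_z = −0.13447.
|∇z| = √(a²+b²) = 0.59796, so dip δ = arctan(0.59796) = 30.88°.
True thickness = vertical thickness × cos δ = 98 × cos 30.88° = 84.1 ft.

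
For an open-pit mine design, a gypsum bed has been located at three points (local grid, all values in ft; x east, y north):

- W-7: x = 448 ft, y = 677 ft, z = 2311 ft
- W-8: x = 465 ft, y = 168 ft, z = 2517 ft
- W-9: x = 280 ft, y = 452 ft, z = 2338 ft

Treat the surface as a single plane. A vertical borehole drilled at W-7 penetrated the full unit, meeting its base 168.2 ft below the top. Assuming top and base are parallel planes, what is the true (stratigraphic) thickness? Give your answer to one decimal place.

148.2 ft

Two edge vectors: W-7→W-8 = (17, -509, 206), W-7→W-9 = (-168, -225, 27).
Normal n = (W-7→W-8) × (W-7→W-9) = (32607, -35067, -89337).
So ∂z/∂x = −n_x/n_z = 0.36499 and ∂z/∂y = −n_y/n_z = −0.39252.
|∇z| = √(a²+b²) = 0.53600, so dip δ = arctan(0.53600) = 28.19°.
True thickness = vertical thickness × cos δ = 168.2 × cos 28.19° = 148.2 ft.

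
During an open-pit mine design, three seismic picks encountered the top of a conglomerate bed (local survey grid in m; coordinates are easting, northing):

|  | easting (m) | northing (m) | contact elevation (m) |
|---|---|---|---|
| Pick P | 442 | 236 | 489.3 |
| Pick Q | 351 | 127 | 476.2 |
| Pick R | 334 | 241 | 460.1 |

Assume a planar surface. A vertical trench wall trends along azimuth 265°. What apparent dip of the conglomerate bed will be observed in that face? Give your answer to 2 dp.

Two edge vectors: Pick P→Pick Q = (-91, -109, -13.1), Pick P→Pick R = (-108, 5, -29.2).
Normal n = (Pick P→Pick Q) × (Pick P→Pick R) = (3248.3, -1242.4, -12227).
So ∂z/∂easting = −n_x/n_z = 0.26567 and ∂z/∂northing = −n_y/n_z = −0.10161.
Unit vector along 265° is (sin 265°, cos 265°) = (-0.9962, -0.0872).
Slope in that direction = a·(-0.9962) + b·(-0.0872) = −0.25580.
Apparent dip = arctan|0.25580| = 14.35° (true dip is 15.9°, so apparent ≤ true as expected).

14.35°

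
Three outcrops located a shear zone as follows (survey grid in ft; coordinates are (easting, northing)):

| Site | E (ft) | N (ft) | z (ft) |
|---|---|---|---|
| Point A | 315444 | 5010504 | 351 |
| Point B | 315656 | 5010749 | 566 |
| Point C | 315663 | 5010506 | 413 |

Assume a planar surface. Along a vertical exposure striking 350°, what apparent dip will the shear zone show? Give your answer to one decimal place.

Two edge vectors: Point A→Point B = (212, 245, 215), Point A→Point C = (219, 2, 62).
Normal n = (Point A→Point B) × (Point A→Point C) = (14760, 33941, -53231).
So ∂z/∂E = −n_x/n_z = 0.27728 and ∂z/∂N = −n_y/n_z = 0.63762.
Unit vector along 350° is (sin 350°, cos 350°) = (-0.1736, 0.9848).
Slope in that direction = a·(-0.1736) + b·(0.9848) = 0.57978.
Apparent dip = arctan|0.57978| = 30.1° (true dip is 34.8°, so apparent ≤ true as expected).

30.1°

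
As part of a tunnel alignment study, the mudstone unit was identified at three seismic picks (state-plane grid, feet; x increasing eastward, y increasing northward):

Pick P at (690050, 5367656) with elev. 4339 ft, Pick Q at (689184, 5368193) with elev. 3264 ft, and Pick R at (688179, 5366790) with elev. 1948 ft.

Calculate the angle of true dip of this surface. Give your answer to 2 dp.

51.62°

Let the plane be z = a·x + b·y + c.
Pick Q−Pick P: −866a + 537b = −1075;  Pick R−Pick P: −1871a − 866b = −2391.
Solving gives a = 1.26229, b = 0.03378.
Gradient magnitude |∇z| = √(a² + b²) = √(1.59337 + 0.00114) = 1.26274.
True dip = arctan(1.26274) = 51.62°, dipping toward W (azimuth ≈ 268°).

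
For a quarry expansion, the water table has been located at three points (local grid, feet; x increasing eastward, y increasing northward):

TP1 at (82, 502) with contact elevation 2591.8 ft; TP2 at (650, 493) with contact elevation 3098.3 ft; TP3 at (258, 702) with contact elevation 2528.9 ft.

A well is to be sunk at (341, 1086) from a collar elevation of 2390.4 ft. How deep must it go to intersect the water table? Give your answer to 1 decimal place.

205.2 ft

Let the plane be z = a·x + b·y + c.
TP2−TP1: 568a − 9b = 506.5;  TP3−TP1: 176a + 200b = −62.9.
Solving gives a = 0.874548, b = −1.084102.
Then c = 2591.8 − a·82 − b·502 = 3064.31.
At (341, 1086): z_contact = 298.22 − 1177.33 + 3064.31 = 2185.19 ft.
Depth below ground = 2390.4 − 2185.19 = 205.2 ft.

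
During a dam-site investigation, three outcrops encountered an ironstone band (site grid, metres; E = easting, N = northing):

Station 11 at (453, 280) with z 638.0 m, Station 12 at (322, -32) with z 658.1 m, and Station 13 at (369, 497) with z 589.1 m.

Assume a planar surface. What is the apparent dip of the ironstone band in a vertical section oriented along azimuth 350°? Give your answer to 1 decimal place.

10.2°

Two edge vectors: Station 11→Station 12 = (-131, -312, 20.1), Station 11→Station 13 = (-84, 217, -48.9).
Normal n = (Station 11→Station 12) × (Station 11→Station 13) = (10895.1, -8094.3, -54635).
So ∂z/∂E = −n_x/n_z = 0.19942 and ∂z/∂N = −n_y/n_z = −0.14815.
Unit vector along 350° is (sin 350°, cos 350°) = (-0.1736, 0.9848).
Slope in that direction = a·(-0.1736) + b·(0.9848) = −0.18053.
Apparent dip = arctan|0.18053| = 10.2° (true dip is 14.0°, so apparent ≤ true as expected).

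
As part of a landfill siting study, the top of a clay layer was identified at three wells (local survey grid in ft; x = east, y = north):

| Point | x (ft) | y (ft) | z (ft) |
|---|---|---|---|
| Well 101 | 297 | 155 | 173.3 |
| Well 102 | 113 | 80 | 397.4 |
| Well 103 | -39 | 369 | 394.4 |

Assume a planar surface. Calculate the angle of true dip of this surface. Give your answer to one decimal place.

Two edge vectors: Well 101→Well 102 = (-184, -75, 224.1), Well 101→Well 103 = (-336, 214, 221.1).
Normal n = (Well 101→Well 102) × (Well 101→Well 103) = (-64539.9, -34615.2, -64576).
So ∂z/∂x = −n_x/n_z = −0.99944 and ∂z/∂y = −n_y/n_z = −0.53604.
Gradient magnitude |∇z| = √(a² + b²) = √(0.99888 + 0.28734) = 1.13412.
True dip = arctan(1.13412) = 48.6°, dipping toward ENE (azimuth ≈ 062°).

48.6°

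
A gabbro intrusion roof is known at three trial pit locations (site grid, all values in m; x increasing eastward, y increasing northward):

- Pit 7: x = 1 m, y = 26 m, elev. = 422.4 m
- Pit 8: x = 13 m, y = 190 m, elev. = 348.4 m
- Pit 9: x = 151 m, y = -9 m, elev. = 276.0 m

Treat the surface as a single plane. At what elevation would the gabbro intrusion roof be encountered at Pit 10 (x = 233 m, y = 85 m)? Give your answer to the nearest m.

154 m

Two edge vectors: Pit 7→Pit 8 = (12, 164, -74), Pit 7→Pit 9 = (150, -35, -146.4).
Normal n = (Pit 7→Pit 8) × (Pit 7→Pit 9) = (-26599.6, -9343.2, -25020).
So ∂z/∂x = −n_x/n_z = −1.06313 and ∂z/∂y = −n_y/n_z = −0.37343.
Intercept c from Pit 7: 422.4 + 1.06 + 9.71 = 433.17.
At (233, 85): z = −247.7 − 31.7 + 433.17 = 153.7 m.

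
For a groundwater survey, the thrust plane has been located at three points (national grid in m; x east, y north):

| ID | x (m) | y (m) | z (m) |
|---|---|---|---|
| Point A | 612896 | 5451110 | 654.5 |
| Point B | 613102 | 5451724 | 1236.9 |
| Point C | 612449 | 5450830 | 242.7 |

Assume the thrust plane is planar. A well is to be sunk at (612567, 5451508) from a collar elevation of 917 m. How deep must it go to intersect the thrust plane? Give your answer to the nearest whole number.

Two edge vectors: Point A→Point B = (206, 614, 582.4), Point A→Point C = (-447, -280, -411.8).
Normal n = (Point A→Point B) × (Point A→Point C) = (-89773.2, -175502, 216778).
So ∂z/∂x = −n_x/n_z = 0.41412505 and ∂z/∂y = −n_y/n_z = 0.80959322.
Intercept c from Point A: 654.5 − 253815.59 − 4413181.72 = −4666342.81.
At (612567, 5451508): z_contact = 253679.3 + 4413503.9 − 4666342.81 = 840.5 m.
Depth below ground = 917 − 840.5 = 77 m.

77 m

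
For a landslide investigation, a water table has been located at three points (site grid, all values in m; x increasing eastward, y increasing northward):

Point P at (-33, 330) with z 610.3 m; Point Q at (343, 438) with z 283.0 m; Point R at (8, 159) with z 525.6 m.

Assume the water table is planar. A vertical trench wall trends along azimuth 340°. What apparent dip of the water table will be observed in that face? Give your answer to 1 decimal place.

29.9°

Two edge vectors: Point P→Point Q = (376, 108, -327.3), Point P→Point R = (41, -171, -84.7).
Normal n = (Point P→Point Q) × (Point P→Point R) = (-65115.9, 18427.9, -68724).
So ∂z/∂x = −n_x/n_z = −0.94750 and ∂z/∂y = −n_y/n_z = 0.26814.
Unit vector along 340° is (sin 340°, cos 340°) = (-0.3420, 0.9397).
Slope in that direction = a·(-0.3420) + b·(0.9397) = 0.57604.
Apparent dip = arctan|0.57604| = 29.9° (true dip is 44.6°, so apparent ≤ true as expected).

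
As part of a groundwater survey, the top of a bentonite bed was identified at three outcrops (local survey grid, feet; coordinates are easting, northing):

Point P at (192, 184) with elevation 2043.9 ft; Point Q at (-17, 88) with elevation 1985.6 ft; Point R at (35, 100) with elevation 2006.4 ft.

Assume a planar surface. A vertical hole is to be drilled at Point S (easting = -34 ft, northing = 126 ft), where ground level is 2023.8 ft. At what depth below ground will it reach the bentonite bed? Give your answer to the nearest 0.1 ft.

Let the plane be z = a·easting + b·northing + c.
Point Q−Point P: −209a − 96b = −58.3;  Point R−Point P: −157a − 84b = −37.5.
Solving gives a = 0.52222, b = −0.52963.
Then c = 2043.9 − a·192 − b·184 = 2041.09.
At (-34, 126): z_contact = −17.76 − 66.73 + 2041.09 = 1956.60 ft.
Depth below ground = 2023.8 − 1956.60 = 67.2 ft.

67.2 ft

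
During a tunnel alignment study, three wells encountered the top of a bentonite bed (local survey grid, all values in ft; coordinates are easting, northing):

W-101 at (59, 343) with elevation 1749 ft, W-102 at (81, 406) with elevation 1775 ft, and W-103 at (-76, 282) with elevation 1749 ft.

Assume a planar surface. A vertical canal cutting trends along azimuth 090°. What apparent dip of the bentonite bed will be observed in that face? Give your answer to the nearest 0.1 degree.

12.5°

Two edge vectors: W-101→W-102 = (22, 63, 26), W-101→W-103 = (-135, -61, 0).
Normal n = (W-101→W-102) × (W-101→W-103) = (1586, -3510, 7163).
So ∂z/∂easting = −n_x/n_z = −0.22142 and ∂z/∂northing = −n_y/n_z = 0.49002.
Unit vector along 090° is (sin 90°, cos 90°) = (1.0000, 0.0000).
Slope in that direction = a·(1.0000) + b·(0.0000) = −0.22142.
Apparent dip = arctan|0.22142| = 12.5° (true dip is 28.3°, so apparent ≤ true as expected).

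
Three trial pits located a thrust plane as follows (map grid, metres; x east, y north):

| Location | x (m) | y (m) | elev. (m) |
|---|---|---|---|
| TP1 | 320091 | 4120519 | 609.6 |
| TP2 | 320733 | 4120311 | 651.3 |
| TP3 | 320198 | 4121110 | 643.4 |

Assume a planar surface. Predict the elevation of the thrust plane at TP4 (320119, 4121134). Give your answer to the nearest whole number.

638 m

Two edge vectors: TP1→TP2 = (642, -208, 41.7), TP1→TP3 = (107, 591, 33.8).
Normal n = (TP1→TP2) × (TP1→TP3) = (-31675.1, -17237.7, 401678).
So ∂z/∂x = −n_x/n_z = 0.07885695 and ∂z/∂y = −n_y/n_z = 0.04291422.
Intercept c from TP1: 609.6 − 25241.40 − 176828.88 = −201460.68.
At (320119, 4121134): z = 25243.6 + 176855.3 − 201460.68 = 638.2 m.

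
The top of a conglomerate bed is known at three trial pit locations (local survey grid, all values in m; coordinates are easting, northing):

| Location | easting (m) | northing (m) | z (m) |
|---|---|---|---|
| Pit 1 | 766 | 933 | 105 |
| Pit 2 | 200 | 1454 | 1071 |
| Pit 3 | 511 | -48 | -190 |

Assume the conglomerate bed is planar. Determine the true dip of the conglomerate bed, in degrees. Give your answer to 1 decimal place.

Let the plane be z = a·easting + b·northing + c.
Pit 2−Pit 1: −566a + 521b = 966;  Pit 3−Pit 1: −255a − 981b = −295.
Solving gives a = −1.15383, b = 0.60064.
Gradient magnitude |∇z| = √(a² + b²) = √(1.33132 + 0.36077) = 1.30080.
True dip = arctan(1.30080) = 52.4°, dipping toward ESE (azimuth ≈ 117°).

52.4°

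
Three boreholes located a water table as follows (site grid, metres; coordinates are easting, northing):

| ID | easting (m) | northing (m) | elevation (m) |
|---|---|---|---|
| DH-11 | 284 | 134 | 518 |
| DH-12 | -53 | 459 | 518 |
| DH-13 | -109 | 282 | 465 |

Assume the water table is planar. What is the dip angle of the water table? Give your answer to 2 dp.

Two edge vectors: DH-11→DH-12 = (-337, 325, 0), DH-11→DH-13 = (-393, 148, -53).
Normal n = (DH-11→DH-12) × (DH-11→DH-13) = (-17225, -17861, 77849).
So ∂z/∂easting = −n_x/n_z = 0.22126 and ∂z/∂northing = −n_y/n_z = 0.22943.
Gradient magnitude |∇z| = √(a² + b²) = √(0.04896 + 0.05264) = 0.31874.
True dip = arctan(0.31874) = 17.68°, dipping toward SW (azimuth ≈ 224°).

17.68°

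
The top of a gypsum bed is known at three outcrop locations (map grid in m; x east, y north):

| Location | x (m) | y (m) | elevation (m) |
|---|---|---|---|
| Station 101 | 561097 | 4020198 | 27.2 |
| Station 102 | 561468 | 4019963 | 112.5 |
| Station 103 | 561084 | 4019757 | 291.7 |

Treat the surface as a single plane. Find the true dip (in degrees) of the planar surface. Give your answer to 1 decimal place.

31.5°

Let the plane be z = a·x + b·y + c.
Station 102−Station 101: 371a − 235b = 85.3;  Station 103−Station 101: −13a − 441b = 264.5.
Solving gives a = −0.14724, b = −0.59543.
Gradient magnitude |∇z| = √(a² + b²) = √(0.02168 + 0.35454) = 0.61337.
True dip = arctan(0.61337) = 31.5°, dipping toward NNE (azimuth ≈ 014°).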